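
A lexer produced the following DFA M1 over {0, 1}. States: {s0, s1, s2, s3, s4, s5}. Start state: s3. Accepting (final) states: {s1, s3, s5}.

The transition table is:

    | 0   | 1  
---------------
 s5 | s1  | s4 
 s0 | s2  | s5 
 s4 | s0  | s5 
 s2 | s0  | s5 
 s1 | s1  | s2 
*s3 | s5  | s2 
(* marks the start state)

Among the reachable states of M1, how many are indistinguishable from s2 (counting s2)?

3

All states are reachable from the start state.
P0 = {s1,s3,s5} | {s0,s2,s4}.
The partition is now stable with 2 blocks: {s1,s3,s5} | {s0,s2,s4}.
The equivalence class containing s2 is {s0,s2,s4}, of size 3.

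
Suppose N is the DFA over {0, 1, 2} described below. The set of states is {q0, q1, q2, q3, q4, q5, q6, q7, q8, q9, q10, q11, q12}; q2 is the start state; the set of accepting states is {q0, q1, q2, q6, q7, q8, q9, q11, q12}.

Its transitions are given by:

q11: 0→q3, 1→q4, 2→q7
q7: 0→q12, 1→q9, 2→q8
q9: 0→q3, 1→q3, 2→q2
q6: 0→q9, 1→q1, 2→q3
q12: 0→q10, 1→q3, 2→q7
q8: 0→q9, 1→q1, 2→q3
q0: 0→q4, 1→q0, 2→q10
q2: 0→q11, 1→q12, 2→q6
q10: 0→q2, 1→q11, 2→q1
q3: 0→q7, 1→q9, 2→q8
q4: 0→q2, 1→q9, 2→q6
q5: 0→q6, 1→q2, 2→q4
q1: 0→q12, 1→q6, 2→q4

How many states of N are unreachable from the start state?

No path from q2 leads to q0, q5; the other 11 states are all reachable.

2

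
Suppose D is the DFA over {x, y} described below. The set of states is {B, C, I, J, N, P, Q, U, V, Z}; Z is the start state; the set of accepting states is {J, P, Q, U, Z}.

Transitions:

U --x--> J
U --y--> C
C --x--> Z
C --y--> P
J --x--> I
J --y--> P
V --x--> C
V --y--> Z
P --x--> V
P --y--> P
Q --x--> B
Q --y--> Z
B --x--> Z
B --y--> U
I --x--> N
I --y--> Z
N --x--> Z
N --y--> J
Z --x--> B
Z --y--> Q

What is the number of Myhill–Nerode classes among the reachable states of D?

6

All states are reachable from the start state.
P0 = {J,P,Q,U,Z} | {B,C,I,N,V}.
Refine {J,P,Q,U,Z} on symbol x: members go to different blocks, giving {J,P,Q,Z} and {U}.
On input x, block {B,C,I,N,V} splits into {B,C,N} and {I,V}.
Split {J,P,Q,Z} by δ(·,x) → {J,P} and {Q,Z}.
Split {B,C,N} by δ(·,y) → {C,N} and {B}.
Stable partition: {J,P} | {C,N} | {U} | {I,V} | {Q,Z} | {B} — 6 equivalence classes.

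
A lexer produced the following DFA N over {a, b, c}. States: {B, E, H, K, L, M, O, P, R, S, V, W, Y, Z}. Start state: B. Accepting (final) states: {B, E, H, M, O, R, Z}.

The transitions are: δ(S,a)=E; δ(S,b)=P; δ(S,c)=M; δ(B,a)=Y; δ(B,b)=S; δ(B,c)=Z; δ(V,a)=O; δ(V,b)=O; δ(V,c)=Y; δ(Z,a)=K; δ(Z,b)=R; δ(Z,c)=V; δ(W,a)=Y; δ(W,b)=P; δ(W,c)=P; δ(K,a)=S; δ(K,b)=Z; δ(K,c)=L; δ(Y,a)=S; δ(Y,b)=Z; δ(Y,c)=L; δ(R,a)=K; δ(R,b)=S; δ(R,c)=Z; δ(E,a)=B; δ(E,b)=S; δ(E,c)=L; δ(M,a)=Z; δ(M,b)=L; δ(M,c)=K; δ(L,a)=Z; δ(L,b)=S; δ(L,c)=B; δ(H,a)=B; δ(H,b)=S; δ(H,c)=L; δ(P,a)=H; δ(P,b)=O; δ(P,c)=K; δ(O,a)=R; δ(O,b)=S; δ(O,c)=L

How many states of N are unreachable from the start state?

No path from B leads to W; the other 13 states are all reachable.

1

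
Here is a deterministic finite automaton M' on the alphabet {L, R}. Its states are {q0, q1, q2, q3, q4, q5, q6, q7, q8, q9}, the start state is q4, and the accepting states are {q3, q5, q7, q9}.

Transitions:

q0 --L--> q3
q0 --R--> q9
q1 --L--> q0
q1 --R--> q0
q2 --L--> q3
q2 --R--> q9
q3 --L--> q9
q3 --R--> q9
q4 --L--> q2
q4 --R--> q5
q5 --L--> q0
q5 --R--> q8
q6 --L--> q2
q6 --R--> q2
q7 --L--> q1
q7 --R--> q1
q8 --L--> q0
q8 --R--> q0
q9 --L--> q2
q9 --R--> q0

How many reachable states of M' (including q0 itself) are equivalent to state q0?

2

First remove the unreachable states {q1,q6,q7}; 7 states remain.
Start with accepting vs non-accepting: {q3,q5,q9} | {q0,q2,q4,q8}.
Split {q3,q5,q9} by δ(·,L) → {q5,q9} and {q3}.
Refine {q0,q2,q4,q8} on symbol L: members go to different blocks, giving {q0,q2} and {q4,q8}.
Refine {q5,q9} on symbol R: members go to different blocks, giving {q5} and {q9}.
Refine {q4,q8} on symbol R: members go to different blocks, giving {q4} and {q8}.
No further refinement is possible. Final partition (6 blocks): {q5} | {q0,q2} | {q3} | {q4} | {q9} | {q8}.
State q0 belongs to the block {q0,q2}, which has 2 states.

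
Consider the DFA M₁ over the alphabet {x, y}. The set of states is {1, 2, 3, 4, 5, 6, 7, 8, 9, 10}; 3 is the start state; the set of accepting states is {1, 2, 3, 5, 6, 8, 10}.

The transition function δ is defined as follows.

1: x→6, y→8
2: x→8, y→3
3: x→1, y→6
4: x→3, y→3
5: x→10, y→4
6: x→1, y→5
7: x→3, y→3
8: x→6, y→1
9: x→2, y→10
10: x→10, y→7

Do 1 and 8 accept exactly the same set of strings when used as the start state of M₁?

States {2,9} cannot be reached from the start state, so discard them.
Start with accepting vs non-accepting: {1,3,5,6,8,10} | {4,7}.
Refine {1,3,5,6,8,10} on symbol y: members go to different blocks, giving {1,3,6,8} and {5,10}.
Split {1,3,6,8} by δ(·,y) → {1,3,8} and {6}.
On input x, block {1,3,8} splits into {1,8} and {3}.
No further refinement is possible. Final partition (5 blocks): {1,8} | {4,7} | {5,10} | {6} | {3}.
1 and 8 lie in the same block of the stable partition, so they are equivalent — no string distinguishes them.

Yes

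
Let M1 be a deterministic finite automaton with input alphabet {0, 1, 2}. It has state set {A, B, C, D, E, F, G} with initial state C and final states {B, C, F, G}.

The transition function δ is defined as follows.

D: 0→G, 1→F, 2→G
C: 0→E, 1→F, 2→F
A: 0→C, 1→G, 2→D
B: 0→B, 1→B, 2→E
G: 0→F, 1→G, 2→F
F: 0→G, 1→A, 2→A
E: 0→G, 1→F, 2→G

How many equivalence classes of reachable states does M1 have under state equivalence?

States {B} cannot be reached from the start state, so discard them.
Start with accepting vs non-accepting: {C,F,G} | {A,D,E}.
On input 0, block {C,F,G} splits into {F,G} and {C}.
On input 1, block {F,G} splits into {F} and {G}.
Refine {A,D,E} on symbol 0: members go to different blocks, giving {D,E} and {A}.
The partition is now stable with 5 blocks: {F} | {D,E} | {C} | {G} | {A}.

5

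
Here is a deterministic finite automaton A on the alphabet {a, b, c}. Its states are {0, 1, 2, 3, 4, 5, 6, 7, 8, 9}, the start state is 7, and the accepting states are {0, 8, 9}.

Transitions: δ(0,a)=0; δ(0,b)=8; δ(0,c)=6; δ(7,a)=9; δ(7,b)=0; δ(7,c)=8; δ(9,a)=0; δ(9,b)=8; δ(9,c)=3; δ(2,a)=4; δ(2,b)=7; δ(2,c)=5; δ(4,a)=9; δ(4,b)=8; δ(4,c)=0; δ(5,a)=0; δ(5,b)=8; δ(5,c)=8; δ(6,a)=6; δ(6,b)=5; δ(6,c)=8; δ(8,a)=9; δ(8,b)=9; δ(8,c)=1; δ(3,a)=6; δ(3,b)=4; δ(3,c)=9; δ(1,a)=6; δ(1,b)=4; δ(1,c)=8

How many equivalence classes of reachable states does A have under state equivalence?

Reachable states from the start: {0,1,3,4,5,6,7,8,9}. Unreachable: {2} — drop them.
P0 = {0,8,9} | {1,3,4,5,6,7}.
Refine {1,3,4,5,6,7} on symbol a: members go to different blocks, giving {1,3,6} and {4,5,7}.
No further refinement is possible. Final partition (3 blocks): {0,8,9} | {1,3,6} | {4,5,7}.

3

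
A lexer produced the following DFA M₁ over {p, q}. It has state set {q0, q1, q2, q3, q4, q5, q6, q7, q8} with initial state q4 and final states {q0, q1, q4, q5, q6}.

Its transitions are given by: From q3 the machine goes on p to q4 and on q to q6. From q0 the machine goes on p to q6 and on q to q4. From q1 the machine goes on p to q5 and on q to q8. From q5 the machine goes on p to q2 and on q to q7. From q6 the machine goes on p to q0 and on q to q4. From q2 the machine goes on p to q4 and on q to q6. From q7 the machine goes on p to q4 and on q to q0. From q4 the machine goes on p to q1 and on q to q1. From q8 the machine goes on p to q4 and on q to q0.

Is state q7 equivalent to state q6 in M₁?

States {q3} cannot be reached from the start state, so discard them.
P0 = {q0,q1,q4,q5,q6} | {q2,q7,q8}.
On input p, block {q0,q1,q4,q5,q6} splits into {q0,q1,q4,q6} and {q5}.
Refine {q0,q1,q4,q6} on symbol p: members go to different blocks, giving {q0,q4,q6} and {q1}.
Refine {q0,q4,q6} on symbol p: members go to different blocks, giving {q0,q6} and {q4}.
Stable partition: {q0,q6} | {q2,q7,q8} | {q5} | {q1} | {q4} — 5 equivalence classes.
q7 and q6 end up in different blocks, so they are distinguishable. For instance, the string 'ε' is accepted from only q6.

No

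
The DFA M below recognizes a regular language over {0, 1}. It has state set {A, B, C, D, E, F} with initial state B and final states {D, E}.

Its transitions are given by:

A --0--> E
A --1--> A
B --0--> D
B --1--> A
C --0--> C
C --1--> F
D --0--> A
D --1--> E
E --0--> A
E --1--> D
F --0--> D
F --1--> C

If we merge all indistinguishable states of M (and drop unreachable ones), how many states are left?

2

States {C,F} cannot be reached from the start state, so discard them.
Start with accepting vs non-accepting: {D,E} | {A,B}.
No further refinement is possible. Final partition (2 blocks): {D,E} | {A,B}.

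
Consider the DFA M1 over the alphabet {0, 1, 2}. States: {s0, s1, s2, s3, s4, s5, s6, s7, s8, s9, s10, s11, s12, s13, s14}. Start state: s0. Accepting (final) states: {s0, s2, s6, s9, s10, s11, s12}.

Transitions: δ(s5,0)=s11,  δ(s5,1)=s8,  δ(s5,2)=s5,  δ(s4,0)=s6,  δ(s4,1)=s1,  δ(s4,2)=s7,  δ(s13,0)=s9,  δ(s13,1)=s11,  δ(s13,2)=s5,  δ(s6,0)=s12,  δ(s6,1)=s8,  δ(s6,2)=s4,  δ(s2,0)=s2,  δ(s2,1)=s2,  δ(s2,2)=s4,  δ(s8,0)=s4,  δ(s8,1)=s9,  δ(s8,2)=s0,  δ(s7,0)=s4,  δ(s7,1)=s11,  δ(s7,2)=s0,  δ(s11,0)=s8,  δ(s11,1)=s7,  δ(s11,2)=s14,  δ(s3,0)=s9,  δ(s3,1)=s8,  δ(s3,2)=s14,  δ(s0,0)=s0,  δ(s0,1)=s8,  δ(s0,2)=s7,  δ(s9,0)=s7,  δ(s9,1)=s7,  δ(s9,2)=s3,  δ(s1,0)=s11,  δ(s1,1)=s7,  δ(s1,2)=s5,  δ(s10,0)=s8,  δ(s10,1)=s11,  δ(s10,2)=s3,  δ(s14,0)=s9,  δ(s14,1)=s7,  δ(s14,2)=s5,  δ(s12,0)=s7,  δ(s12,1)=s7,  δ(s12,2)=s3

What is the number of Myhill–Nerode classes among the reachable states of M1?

States {s2,s10,s13} cannot be reached from the start state, so discard them.
Start with accepting vs non-accepting: {s0,s6,s9,s11,s12} | {s1,s3,s4,s5,s7,s8,s14}.
On input 0, block {s0,s6,s9,s11,s12} splits into {s9,s11,s12} and {s0,s6}.
Refine {s1,s3,s4,s5,s7,s8,s14} on symbol 0: members go to different blocks, giving {s1,s3,s5,s14} and {s7,s8} and {s4}.
Refine {s0,s6} on symbol 0: members go to different blocks, giving {s0} and {s6}.
No further refinement is possible. Final partition (6 blocks): {s9,s11,s12} | {s1,s3,s5,s14} | {s0} | {s7,s8} | {s4} | {s6}.

6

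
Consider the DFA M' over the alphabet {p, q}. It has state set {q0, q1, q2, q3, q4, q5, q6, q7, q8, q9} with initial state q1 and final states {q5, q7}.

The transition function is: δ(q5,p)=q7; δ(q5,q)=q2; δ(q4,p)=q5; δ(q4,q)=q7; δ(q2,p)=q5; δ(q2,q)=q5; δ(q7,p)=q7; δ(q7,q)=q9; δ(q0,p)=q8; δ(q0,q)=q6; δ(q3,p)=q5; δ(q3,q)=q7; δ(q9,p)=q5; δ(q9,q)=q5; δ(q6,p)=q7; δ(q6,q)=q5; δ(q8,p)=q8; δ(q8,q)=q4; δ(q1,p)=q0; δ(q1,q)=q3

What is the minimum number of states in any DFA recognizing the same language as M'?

Initial partition by acceptance: {q5,q7} | {q0,q1,q2,q3,q4,q6,q8,q9}.
Refine {q0,q1,q2,q3,q4,q6,q8,q9} on symbol p: members go to different blocks, giving {q2,q3,q4,q6,q9} and {q0,q1,q8}.
No further refinement is possible. Final partition (3 blocks): {q5,q7} | {q2,q3,q4,q6,q9} | {q0,q1,q8}.

3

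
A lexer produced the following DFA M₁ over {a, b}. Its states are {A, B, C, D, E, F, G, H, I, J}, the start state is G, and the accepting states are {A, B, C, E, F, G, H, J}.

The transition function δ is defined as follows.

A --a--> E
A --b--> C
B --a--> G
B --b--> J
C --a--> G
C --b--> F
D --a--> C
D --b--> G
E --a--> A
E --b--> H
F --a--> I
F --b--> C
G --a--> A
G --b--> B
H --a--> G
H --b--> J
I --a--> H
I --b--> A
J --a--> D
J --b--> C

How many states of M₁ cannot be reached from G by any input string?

A breadth-first search from the start state visits every state.

0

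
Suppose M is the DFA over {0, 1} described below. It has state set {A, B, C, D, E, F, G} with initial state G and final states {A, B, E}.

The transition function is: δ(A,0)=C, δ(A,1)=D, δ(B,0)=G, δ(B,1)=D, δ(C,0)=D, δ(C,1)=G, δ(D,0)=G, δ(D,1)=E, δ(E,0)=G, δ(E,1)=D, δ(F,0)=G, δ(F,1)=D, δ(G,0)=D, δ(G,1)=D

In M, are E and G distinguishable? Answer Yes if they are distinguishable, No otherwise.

Yes

Reachable states from the start: {D,E,G}. Unreachable: {A,B,C,F} — drop them.
P0 = {E} | {D,G}.
Refine {D,G} on symbol 1: members go to different blocks, giving {D} and {G}.
Stable partition: {E} | {D} | {G} — 3 equivalence classes.
E and G end up in different blocks, so they are distinguishable. For instance, the string 'ε' is accepted from only E.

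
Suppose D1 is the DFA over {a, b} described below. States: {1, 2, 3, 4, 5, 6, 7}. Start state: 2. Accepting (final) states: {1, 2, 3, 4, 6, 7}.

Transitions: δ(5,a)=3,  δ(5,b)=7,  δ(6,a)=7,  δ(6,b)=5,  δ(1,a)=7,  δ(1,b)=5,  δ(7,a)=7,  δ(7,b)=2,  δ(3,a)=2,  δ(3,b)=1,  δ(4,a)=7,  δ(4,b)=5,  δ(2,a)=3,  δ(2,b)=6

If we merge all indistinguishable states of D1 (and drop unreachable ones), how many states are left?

States {4} cannot be reached from the start state, so discard them.
Initial partition by acceptance: {1,2,3,6,7} | {5}.
Split {1,2,3,6,7} by δ(·,b) → {2,3,7} and {1,6}.
Refine {2,3,7} on symbol b: members go to different blocks, giving {2,3} and {7}.
No further refinement is possible. Final partition (4 blocks): {2,3} | {5} | {1,6} | {7}.

4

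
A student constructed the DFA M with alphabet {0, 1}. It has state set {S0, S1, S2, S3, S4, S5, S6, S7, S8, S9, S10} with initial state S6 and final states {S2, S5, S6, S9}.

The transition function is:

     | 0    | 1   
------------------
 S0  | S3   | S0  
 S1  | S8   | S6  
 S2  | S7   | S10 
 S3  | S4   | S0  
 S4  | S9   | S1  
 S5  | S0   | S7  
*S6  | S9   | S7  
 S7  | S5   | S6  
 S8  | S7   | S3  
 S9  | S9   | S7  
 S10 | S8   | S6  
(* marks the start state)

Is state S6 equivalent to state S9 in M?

Yes

Reachable states from the start: {S0,S1,S3,S4,S5,S6,S7,S8,S9}. Unreachable: {S2,S10} — drop them.
Initial partition by acceptance: {S5,S6,S9} | {S0,S1,S3,S4,S7,S8}.
Split {S5,S6,S9} by δ(·,0) → {S6,S9} and {S5}.
On input 0, block {S0,S1,S3,S4,S7,S8} splits into {S0,S1,S3,S8} and {S4} and {S7}.
Refine {S0,S1,S3,S8} on symbol 0: members go to different blocks, giving {S0,S1} and {S3} and {S8}.
Refine {S0,S1} on symbol 0: members go to different blocks, giving {S0} and {S1}.
Stable partition: {S6,S9} | {S0} | {S5} | {S4} | {S7} | {S3} | {S8} | {S1} — 8 equivalence classes.
S6 and S9 lie in the same block of the stable partition, so they are equivalent — no string distinguishes them.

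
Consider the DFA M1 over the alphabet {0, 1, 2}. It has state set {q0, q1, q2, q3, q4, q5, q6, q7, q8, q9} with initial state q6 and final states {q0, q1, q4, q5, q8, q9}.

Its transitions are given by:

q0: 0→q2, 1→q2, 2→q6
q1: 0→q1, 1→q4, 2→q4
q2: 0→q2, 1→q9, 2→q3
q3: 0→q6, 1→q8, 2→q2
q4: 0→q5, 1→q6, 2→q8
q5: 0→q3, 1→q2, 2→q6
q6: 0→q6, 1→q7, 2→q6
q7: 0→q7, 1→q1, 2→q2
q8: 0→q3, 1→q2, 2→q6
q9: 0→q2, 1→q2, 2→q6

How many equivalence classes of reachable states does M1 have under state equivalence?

8

Reachable states from the start: {q1,q2,q3,q4,q5,q6,q7,q8,q9}. Unreachable: {q0} — drop them.
P0 = {q1,q4,q5,q8,q9} | {q2,q3,q6,q7}.
On input 0, block {q1,q4,q5,q8,q9} splits into {q5,q8,q9} and {q1,q4}.
Refine {q2,q3,q6,q7} on symbol 1: members go to different blocks, giving {q2,q3} and {q6} and {q7}.
On input 0, block {q2,q3} splits into {q2} and {q3}.
On input 0, block {q5,q8,q9} splits into {q5,q8} and {q9}.
Refine {q1,q4} on symbol 0: members go to different blocks, giving {q1} and {q4}.
No further refinement is possible. Final partition (8 blocks): {q5,q8} | {q2} | {q1} | {q6} | {q7} | {q3} | {q9} | {q4}.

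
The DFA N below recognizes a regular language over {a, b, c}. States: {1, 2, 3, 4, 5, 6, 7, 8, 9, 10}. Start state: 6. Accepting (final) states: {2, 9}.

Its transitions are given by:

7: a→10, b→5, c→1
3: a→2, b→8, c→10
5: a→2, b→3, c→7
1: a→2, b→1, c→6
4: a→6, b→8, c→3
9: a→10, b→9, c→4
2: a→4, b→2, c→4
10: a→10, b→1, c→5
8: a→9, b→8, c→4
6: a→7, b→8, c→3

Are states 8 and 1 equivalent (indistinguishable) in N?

Yes

All states are reachable from the start state.
Start with accepting vs non-accepting: {2,9} | {1,3,4,5,6,7,8,10}.
Split {1,3,4,5,6,7,8,10} by δ(·,a) → {1,3,5,8} and {4,6,7,10}.
Stable partition: {2,9} | {1,3,5,8} | {4,6,7,10} — 3 equivalence classes.
8 and 1 lie in the same block of the stable partition, so they are equivalent — no string distinguishes them.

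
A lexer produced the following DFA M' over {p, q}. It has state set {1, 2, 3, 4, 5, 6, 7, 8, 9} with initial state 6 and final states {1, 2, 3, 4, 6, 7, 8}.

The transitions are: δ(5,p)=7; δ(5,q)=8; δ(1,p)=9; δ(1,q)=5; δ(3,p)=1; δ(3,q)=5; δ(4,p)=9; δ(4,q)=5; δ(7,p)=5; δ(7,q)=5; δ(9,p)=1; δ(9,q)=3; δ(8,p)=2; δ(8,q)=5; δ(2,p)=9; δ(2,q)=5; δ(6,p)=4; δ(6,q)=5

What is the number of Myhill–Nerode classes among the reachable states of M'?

3

Start with accepting vs non-accepting: {1,2,3,4,6,7,8} | {5,9}.
Refine {1,2,3,4,6,7,8} on symbol p: members go to different blocks, giving {1,2,4,7} and {3,6,8}.
Stable partition: {1,2,4,7} | {5,9} | {3,6,8} — 3 equivalence classes.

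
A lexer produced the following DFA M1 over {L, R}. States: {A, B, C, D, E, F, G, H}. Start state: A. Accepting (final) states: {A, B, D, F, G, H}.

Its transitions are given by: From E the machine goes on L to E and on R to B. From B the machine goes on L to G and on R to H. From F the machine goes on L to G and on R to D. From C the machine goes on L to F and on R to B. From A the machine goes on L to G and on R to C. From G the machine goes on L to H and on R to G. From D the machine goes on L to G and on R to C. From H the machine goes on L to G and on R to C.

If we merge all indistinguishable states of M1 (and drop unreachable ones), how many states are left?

4

First remove the unreachable states {E}; 7 states remain.
Initial partition by acceptance: {A,B,D,F,G,H} | {C}.
On input R, block {A,B,D,F,G,H} splits into {A,D,H} and {B,F,G}.
Refine {B,F,G} on symbol L: members go to different blocks, giving {B,F} and {G}.
No further refinement is possible. Final partition (4 blocks): {A,D,H} | {C} | {B,F} | {G}.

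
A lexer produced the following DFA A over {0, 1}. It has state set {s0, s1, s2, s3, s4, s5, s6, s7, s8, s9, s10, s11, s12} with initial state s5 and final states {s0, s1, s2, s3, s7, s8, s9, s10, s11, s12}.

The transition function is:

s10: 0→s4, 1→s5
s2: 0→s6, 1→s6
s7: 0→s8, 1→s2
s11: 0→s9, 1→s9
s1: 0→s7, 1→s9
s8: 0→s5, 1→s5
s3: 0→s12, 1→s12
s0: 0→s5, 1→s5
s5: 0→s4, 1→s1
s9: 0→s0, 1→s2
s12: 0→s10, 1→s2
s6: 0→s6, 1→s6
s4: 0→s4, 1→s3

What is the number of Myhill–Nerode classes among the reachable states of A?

First remove the unreachable states {s11}; 12 states remain.
P0 = {s0,s1,s2,s3,s7,s8,s9,s10,s12} | {s4,s5,s6}.
On input 0, block {s0,s1,s2,s3,s7,s8,s9,s10,s12} splits into {s1,s3,s7,s9,s12} and {s0,s2,s8,s10}.
Refine {s1,s3,s7,s9,s12} on symbol 0: members go to different blocks, giving {s7,s9,s12} and {s1,s3}.
On input 1, block {s4,s5,s6} splits into {s4,s5} and {s6}.
On input 0, block {s0,s2,s8,s10} splits into {s0,s8,s10} and {s2}.
Stable partition: {s7,s9,s12} | {s4,s5} | {s0,s8,s10} | {s1,s3} | {s6} | {s2} — 6 equivalence classes.

6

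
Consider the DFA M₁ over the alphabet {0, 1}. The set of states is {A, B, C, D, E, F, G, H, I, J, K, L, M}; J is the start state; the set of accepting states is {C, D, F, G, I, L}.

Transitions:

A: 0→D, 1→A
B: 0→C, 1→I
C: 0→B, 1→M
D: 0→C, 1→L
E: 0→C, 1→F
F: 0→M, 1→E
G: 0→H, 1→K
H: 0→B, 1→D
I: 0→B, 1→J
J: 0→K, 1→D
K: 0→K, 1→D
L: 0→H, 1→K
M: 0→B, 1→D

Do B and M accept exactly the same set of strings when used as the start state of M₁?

States {A,E,F,G} cannot be reached from the start state, so discard them.
Initial partition by acceptance: {C,D,I,L} | {B,H,J,K,M}.
On input 0, block {C,D,I,L} splits into {C,I,L} and {D}.
Refine {B,H,J,K,M} on symbol 0: members go to different blocks, giving {H,J,K,M} and {B}.
Split {C,I,L} by δ(·,0) → {C,I} and {L}.
On input 0, block {H,J,K,M} splits into {H,M} and {J,K}.
Split {C,I} by δ(·,1) → {C} and {I}.
No further refinement is possible. Final partition (7 blocks): {C} | {H,M} | {D} | {B} | {L} | {J,K} | {I}.
B and M end up in different blocks, so they are distinguishable. For instance, the string '0' is accepted from only B.

No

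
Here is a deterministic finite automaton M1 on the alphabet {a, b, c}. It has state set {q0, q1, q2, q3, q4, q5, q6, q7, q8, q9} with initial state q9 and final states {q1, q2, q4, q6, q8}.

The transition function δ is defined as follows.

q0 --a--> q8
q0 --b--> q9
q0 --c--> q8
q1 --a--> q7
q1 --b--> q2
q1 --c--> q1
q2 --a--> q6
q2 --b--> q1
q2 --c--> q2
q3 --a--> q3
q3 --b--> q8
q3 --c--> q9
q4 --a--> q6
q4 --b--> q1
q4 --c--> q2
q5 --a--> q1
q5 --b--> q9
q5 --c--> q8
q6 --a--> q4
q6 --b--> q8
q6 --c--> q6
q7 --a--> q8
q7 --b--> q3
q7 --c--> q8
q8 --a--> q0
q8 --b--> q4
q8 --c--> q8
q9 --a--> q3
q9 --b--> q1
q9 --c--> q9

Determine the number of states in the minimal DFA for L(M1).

4

States {q5} cannot be reached from the start state, so discard them.
Initial partition by acceptance: {q1,q2,q4,q6,q8} | {q0,q3,q7,q9}.
Split {q1,q2,q4,q6,q8} by δ(·,a) → {q2,q4,q6} and {q1,q8}.
Refine {q0,q3,q7,q9} on symbol a: members go to different blocks, giving {q0,q7} and {q3,q9}.
No further refinement is possible. Final partition (4 blocks): {q2,q4,q6} | {q0,q7} | {q1,q8} | {q3,q9}.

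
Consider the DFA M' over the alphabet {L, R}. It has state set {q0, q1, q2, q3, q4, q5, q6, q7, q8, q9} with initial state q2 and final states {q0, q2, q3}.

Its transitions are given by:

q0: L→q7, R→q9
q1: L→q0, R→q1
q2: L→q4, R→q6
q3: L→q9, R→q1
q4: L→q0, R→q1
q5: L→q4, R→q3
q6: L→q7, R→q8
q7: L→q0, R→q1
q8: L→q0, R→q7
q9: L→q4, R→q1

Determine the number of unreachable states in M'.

BFS from q2 reaches {q0, q1, q2, q4, q6, q7, q8, q9}; the 2 state(s) q3, q5 are never visited.

2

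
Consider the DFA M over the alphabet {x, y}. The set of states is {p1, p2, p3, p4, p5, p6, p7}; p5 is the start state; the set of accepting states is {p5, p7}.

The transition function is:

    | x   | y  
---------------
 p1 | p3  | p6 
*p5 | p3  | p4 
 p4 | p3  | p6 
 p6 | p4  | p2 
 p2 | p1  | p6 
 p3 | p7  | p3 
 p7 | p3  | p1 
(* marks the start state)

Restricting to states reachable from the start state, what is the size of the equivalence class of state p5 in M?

Initial partition by acceptance: {p5,p7} | {p1,p2,p3,p4,p6}.
Refine {p1,p2,p3,p4,p6} on symbol x: members go to different blocks, giving {p1,p2,p4,p6} and {p3}.
Refine {p1,p2,p4,p6} on symbol x: members go to different blocks, giving {p1,p4} and {p2,p6}.
The partition is now stable with 4 blocks: {p5,p7} | {p1,p4} | {p3} | {p2,p6}.
State p5 belongs to the block {p5,p7}, which has 2 states.

2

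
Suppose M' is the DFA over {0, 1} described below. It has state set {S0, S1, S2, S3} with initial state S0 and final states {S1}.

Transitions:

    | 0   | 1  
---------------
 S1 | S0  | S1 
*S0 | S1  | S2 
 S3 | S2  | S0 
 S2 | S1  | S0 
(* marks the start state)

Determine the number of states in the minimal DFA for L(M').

2

States {S3} cannot be reached from the start state, so discard them.
Initial partition by acceptance: {S1} | {S0,S2}.
Stable partition: {S1} | {S0,S2} — 2 equivalence classes.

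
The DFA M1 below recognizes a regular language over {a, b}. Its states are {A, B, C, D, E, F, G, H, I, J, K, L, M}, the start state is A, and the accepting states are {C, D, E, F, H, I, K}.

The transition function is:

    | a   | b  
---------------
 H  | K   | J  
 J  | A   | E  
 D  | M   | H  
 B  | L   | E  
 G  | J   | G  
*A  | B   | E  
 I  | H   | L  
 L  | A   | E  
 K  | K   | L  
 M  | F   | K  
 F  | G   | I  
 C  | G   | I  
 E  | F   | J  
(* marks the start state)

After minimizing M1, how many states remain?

States {C,D,M} cannot be reached from the start state, so discard them.
Start with accepting vs non-accepting: {E,F,H,I,K} | {A,B,G,J,L}.
On input a, block {E,F,H,I,K} splits into {E,H,I,K} and {F}.
On input a, block {E,H,I,K} splits into {H,I,K} and {E}.
On input b, block {A,B,G,J,L} splits into {A,B,J,L} and {G}.
No further refinement is possible. Final partition (5 blocks): {H,I,K} | {A,B,J,L} | {F} | {E} | {G}.

5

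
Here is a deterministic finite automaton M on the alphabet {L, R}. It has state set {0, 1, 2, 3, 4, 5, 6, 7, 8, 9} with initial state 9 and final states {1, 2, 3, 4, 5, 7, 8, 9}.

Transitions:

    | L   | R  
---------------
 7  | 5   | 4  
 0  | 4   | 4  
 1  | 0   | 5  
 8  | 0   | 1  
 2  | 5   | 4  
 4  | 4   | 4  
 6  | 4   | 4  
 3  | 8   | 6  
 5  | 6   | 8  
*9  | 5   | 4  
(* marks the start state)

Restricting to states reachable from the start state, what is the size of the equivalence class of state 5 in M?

3

Reachable states from the start: {0,1,4,5,6,8,9}. Unreachable: {2,3,7} — drop them.
P0 = {1,4,5,8,9} | {0,6}.
Refine {1,4,5,8,9} on symbol L: members go to different blocks, giving {1,5,8} and {4,9}.
On input L, block {4,9} splits into {4} and {9}.
The partition is now stable with 4 blocks: {1,5,8} | {0,6} | {4} | {9}.
The equivalence class containing 5 is {1,5,8}, of size 3.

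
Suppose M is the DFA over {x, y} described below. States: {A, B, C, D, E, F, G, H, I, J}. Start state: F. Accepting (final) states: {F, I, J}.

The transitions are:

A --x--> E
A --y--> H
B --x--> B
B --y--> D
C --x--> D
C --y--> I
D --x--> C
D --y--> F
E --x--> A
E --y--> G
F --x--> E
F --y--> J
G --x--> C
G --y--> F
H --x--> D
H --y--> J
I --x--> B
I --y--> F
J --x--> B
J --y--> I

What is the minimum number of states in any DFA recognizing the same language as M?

Every state is reachable, so we keep all 10.
Initial partition by acceptance: {F,I,J} | {A,B,C,D,E,G,H}.
On input y, block {A,B,C,D,E,G,H} splits into {C,D,G,H} and {A,B,E}.
Stable partition: {F,I,J} | {C,D,G,H} | {A,B,E} — 3 equivalence classes.

3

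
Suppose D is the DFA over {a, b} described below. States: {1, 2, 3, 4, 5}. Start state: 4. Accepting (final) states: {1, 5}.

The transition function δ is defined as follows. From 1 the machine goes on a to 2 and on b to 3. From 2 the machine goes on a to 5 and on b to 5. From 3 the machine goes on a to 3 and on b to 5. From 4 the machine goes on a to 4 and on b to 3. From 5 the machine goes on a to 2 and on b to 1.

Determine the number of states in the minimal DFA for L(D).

All states are reachable from the start state.
P0 = {1,5} | {2,3,4}.
On input b, block {1,5} splits into {1} and {5}.
Refine {2,3,4} on symbol a: members go to different blocks, giving {3,4} and {2}.
Refine {3,4} on symbol b: members go to different blocks, giving {3} and {4}.
Stable partition: {1} | {3} | {5} | {2} | {4} — 5 equivalence classes.

5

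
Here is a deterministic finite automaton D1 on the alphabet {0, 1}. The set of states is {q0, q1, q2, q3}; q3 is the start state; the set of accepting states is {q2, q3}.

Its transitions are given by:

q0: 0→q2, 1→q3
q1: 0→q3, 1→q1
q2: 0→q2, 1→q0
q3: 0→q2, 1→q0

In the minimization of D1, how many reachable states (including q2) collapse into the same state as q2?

States {q1} cannot be reached from the start state, so discard them.
Initial partition by acceptance: {q2,q3} | {q0}.
Stable partition: {q2,q3} | {q0} — 2 equivalence classes.
The equivalence class containing q2 is {q2,q3}, of size 2.

2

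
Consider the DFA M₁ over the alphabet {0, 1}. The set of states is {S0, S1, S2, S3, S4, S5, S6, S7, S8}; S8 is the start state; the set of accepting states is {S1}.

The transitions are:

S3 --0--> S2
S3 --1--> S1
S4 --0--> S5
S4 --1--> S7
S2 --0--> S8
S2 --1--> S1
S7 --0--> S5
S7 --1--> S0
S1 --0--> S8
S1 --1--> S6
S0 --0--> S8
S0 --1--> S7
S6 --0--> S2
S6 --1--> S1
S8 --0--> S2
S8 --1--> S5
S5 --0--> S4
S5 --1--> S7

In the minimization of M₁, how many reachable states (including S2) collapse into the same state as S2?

States {S3} cannot be reached from the start state, so discard them.
P0 = {S1} | {S0,S2,S4,S5,S6,S7,S8}.
Refine {S0,S2,S4,S5,S6,S7,S8} on symbol 1: members go to different blocks, giving {S0,S4,S5,S7,S8} and {S2,S6}.
Split {S0,S4,S5,S7,S8} by δ(·,0) → {S0,S4,S5,S7} and {S8}.
On input 0, block {S0,S4,S5,S7} splits into {S4,S5,S7} and {S0}.
Split {S4,S5,S7} by δ(·,1) → {S4,S5} and {S7}.
Split {S2,S6} by δ(·,0) → {S2} and {S6}.
The partition is now stable with 7 blocks: {S1} | {S4,S5} | {S2} | {S8} | {S0} | {S7} | {S6}.
State S2 belongs to the block {S2}, which has 1 states.

1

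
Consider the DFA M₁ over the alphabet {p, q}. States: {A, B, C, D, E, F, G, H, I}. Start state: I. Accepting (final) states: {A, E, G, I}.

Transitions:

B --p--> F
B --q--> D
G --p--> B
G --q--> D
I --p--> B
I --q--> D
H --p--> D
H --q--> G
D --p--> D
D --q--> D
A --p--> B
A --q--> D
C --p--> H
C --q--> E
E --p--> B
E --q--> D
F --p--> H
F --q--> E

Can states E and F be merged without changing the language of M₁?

No

States {A,C} cannot be reached from the start state, so discard them.
P0 = {E,G,I} | {B,D,F,H}.
Split {B,D,F,H} by δ(·,q) → {B,D} and {F,H}.
Refine {B,D} on symbol p: members go to different blocks, giving {B} and {D}.
On input p, block {F,H} splits into {F} and {H}.
The partition is now stable with 5 blocks: {E,G,I} | {B} | {F} | {D} | {H}.
E and F end up in different blocks, so they are distinguishable. For instance, the string 'ε' is accepted from only E.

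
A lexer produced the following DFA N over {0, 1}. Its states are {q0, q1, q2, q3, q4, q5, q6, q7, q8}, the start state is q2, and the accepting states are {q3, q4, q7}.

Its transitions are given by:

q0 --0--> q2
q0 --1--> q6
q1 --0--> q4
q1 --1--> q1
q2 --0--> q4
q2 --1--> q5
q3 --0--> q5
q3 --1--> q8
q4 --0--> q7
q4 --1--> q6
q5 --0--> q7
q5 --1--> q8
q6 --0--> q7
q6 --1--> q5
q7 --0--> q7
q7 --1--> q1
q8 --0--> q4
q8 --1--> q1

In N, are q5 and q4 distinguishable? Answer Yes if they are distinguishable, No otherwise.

Yes

First remove the unreachable states {q0,q3}; 7 states remain.
Initial partition by acceptance: {q4,q7} | {q1,q2,q5,q6,q8}.
Stable partition: {q4,q7} | {q1,q2,q5,q6,q8} — 2 equivalence classes.
q5 and q4 end up in different blocks, so they are distinguishable. For instance, the string 'ε' is accepted from only q4.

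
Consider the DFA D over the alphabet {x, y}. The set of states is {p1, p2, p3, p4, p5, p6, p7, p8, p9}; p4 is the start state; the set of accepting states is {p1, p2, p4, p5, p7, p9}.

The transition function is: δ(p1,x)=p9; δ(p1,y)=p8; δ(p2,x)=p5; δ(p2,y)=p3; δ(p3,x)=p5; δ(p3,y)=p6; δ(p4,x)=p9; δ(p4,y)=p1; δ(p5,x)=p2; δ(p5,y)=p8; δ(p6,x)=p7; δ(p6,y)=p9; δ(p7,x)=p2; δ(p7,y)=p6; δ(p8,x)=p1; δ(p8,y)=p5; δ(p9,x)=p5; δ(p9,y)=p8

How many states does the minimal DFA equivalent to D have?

9

Every state is reachable, so we keep all 9.
P0 = {p1,p2,p4,p5,p7,p9} | {p3,p6,p8}.
Split {p1,p2,p4,p5,p7,p9} by δ(·,y) → {p1,p2,p5,p7,p9} and {p4}.
Refine {p3,p6,p8} on symbol y: members go to different blocks, giving {p6,p8} and {p3}.
Split {p1,p2,p5,p7,p9} by δ(·,y) → {p1,p5,p7,p9} and {p2}.
On input x, block {p1,p5,p7,p9} splits into {p1,p9} and {p5,p7}.
On input x, block {p1,p9} splits into {p1} and {p9}.
Refine {p6,p8} on symbol x: members go to different blocks, giving {p6} and {p8}.
Refine {p5,p7} on symbol y: members go to different blocks, giving {p5} and {p7}.
Stable partition: {p1} | {p6} | {p4} | {p3} | {p2} | {p5} | {p9} | {p8} | {p7} — 9 equivalence classes.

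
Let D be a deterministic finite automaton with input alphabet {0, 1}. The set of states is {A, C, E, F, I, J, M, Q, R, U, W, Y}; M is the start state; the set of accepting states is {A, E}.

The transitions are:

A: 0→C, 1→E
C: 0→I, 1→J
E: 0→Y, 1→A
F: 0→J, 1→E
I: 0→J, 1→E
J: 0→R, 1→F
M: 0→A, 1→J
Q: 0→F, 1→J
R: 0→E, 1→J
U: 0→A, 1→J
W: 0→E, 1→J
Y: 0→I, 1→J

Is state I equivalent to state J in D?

No

Reachable states from the start: {A,C,E,F,I,J,M,R,Y}. Unreachable: {Q,U,W} — drop them.
Start with accepting vs non-accepting: {A,E} | {C,F,I,J,M,R,Y}.
On input 0, block {C,F,I,J,M,R,Y} splits into {C,F,I,J,Y} and {M,R}.
Split {C,F,I,J,Y} by δ(·,0) → {C,F,I,Y} and {J}.
On input 0, block {C,F,I,Y} splits into {C,Y} and {F,I}.
The partition is now stable with 5 blocks: {A,E} | {C,Y} | {M,R} | {J} | {F,I}.
I and J end up in different blocks, so they are distinguishable. For instance, the string '1' is accepted from only I.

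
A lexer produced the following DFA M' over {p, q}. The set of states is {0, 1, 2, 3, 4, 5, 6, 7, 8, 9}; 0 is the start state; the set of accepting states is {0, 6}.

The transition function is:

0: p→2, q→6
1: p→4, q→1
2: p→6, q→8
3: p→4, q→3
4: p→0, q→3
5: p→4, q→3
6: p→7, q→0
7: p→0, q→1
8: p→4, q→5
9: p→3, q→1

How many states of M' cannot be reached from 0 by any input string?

1

No path from 0 leads to 9; the other 9 states are all reachable.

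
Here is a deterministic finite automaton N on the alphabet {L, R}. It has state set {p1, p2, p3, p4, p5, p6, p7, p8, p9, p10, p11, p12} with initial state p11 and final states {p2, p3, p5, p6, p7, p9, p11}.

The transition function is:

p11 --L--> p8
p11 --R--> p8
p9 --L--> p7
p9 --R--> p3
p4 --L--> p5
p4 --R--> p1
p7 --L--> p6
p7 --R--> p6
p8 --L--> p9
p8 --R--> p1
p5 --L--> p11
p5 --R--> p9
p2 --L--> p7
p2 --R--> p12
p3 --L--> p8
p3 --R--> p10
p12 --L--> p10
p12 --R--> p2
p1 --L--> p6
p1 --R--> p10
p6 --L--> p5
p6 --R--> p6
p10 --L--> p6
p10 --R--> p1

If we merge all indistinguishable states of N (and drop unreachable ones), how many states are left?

First remove the unreachable states {p2,p4,p12}; 9 states remain.
Initial partition by acceptance: {p3,p5,p6,p7,p9,p11} | {p1,p8,p10}.
On input L, block {p3,p5,p6,p7,p9,p11} splits into {p5,p6,p7,p9} and {p3,p11}.
On input L, block {p5,p6,p7,p9} splits into {p6,p7,p9} and {p5}.
On input L, block {p6,p7,p9} splits into {p7,p9} and {p6}.
Refine {p7,p9} on symbol L: members go to different blocks, giving {p7} and {p9}.
Refine {p1,p8,p10} on symbol L: members go to different blocks, giving {p1,p10} and {p8}.
Refine {p3,p11} on symbol R: members go to different blocks, giving {p3} and {p11}.
The partition is now stable with 8 blocks: {p7} | {p1,p10} | {p3} | {p5} | {p6} | {p9} | {p8} | {p11}.

8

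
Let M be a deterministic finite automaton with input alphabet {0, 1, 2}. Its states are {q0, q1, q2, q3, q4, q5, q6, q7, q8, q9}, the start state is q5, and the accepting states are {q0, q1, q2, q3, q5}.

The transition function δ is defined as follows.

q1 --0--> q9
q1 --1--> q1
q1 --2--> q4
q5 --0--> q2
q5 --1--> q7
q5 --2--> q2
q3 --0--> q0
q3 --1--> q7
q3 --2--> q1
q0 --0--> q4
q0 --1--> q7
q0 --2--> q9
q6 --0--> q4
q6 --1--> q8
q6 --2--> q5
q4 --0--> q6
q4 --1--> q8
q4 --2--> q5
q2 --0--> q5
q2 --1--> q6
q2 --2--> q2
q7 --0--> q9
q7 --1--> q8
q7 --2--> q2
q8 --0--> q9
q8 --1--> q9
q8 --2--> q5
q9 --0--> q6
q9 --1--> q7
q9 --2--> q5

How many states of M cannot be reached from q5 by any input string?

Starting at q5 and following transitions, the reachable set is {q2, q4, q5, q6, q7, q8, q9}. That leaves q0, q1, q3 unreachable — 3 in total.

3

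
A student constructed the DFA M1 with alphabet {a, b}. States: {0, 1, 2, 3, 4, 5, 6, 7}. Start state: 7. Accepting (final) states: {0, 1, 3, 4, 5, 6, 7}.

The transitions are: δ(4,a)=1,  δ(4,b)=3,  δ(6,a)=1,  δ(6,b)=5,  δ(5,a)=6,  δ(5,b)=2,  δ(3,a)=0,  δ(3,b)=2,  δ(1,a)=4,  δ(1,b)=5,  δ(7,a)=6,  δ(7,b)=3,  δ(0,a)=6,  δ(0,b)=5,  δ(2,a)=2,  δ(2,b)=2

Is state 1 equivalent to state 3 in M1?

No

All states are reachable from the start state.
Initial partition by acceptance: {0,1,3,4,5,6,7} | {2}.
On input b, block {0,1,3,4,5,6,7} splits into {0,1,4,6,7} and {3,5}.
The partition is now stable with 3 blocks: {0,1,4,6,7} | {2} | {3,5}.
1 and 3 end up in different blocks, so they are distinguishable. For instance, the string 'b' is accepted from only 1.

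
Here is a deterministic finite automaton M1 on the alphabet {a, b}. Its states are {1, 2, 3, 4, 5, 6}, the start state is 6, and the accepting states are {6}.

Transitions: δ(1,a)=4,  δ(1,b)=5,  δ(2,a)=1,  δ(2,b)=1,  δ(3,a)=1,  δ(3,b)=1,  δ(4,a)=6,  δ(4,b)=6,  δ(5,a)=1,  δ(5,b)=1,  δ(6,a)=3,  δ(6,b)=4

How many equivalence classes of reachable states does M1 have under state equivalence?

4

First remove the unreachable states {2}; 5 states remain.
P0 = {6} | {1,3,4,5}.
On input a, block {1,3,4,5} splits into {1,3,5} and {4}.
On input a, block {1,3,5} splits into {3,5} and {1}.
The partition is now stable with 4 blocks: {6} | {3,5} | {4} | {1}.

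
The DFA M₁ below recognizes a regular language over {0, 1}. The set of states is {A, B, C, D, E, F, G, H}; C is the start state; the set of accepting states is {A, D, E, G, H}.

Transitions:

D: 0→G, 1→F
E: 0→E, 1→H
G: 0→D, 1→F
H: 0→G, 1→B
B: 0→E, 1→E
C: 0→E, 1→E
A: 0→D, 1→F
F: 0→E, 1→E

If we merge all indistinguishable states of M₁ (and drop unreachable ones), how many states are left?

3

States {A} cannot be reached from the start state, so discard them.
P0 = {D,E,G,H} | {B,C,F}.
Refine {D,E,G,H} on symbol 1: members go to different blocks, giving {D,G,H} and {E}.
Stable partition: {D,G,H} | {B,C,F} | {E} — 3 equivalence classes.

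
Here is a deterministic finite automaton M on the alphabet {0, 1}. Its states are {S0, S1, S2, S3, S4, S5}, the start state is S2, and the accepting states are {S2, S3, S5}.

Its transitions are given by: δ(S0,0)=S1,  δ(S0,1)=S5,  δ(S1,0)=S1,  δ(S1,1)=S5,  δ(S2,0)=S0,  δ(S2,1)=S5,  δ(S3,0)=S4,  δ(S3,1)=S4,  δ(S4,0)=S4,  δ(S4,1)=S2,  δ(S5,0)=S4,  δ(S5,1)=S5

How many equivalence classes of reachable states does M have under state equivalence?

First remove the unreachable states {S3}; 5 states remain.
Start with accepting vs non-accepting: {S2,S5} | {S0,S1,S4}.
No further refinement is possible. Final partition (2 blocks): {S2,S5} | {S0,S1,S4}.

2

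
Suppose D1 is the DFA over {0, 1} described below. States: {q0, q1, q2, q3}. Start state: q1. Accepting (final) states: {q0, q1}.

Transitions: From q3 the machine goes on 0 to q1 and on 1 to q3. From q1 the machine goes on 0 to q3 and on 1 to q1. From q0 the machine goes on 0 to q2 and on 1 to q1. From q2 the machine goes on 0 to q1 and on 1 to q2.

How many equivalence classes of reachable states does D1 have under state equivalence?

2

First remove the unreachable states {q0,q2}; 2 states remain.
P0 = {q1} | {q3}.
No further refinement is possible. Final partition (2 blocks): {q1} | {q3}.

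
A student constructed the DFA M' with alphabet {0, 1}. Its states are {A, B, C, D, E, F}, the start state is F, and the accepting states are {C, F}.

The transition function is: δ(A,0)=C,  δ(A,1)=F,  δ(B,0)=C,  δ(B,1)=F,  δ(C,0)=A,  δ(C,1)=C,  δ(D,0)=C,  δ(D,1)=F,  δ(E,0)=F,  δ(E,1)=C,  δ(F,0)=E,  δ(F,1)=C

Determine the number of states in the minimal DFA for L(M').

First remove the unreachable states {B,D}; 4 states remain.
Initial partition by acceptance: {C,F} | {A,E}.
No further refinement is possible. Final partition (2 blocks): {C,F} | {A,E}.

2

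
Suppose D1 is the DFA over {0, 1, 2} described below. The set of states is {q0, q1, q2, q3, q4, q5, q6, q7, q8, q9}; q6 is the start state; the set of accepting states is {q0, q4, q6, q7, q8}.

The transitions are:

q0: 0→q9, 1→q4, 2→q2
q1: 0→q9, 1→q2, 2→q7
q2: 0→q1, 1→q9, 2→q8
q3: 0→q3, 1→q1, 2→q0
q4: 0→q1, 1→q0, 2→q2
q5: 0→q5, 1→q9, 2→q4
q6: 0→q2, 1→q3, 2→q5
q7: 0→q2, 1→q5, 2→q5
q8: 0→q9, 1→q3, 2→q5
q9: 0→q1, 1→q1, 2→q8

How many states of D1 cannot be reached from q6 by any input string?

0

A breadth-first search from the start state visits every state.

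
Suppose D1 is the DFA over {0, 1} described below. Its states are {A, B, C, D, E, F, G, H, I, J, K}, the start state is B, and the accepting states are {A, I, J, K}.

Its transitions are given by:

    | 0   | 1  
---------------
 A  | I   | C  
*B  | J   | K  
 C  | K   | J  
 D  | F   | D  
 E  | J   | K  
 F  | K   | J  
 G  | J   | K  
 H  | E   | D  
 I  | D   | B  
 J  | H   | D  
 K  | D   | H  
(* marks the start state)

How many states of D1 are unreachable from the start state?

BFS from B reaches {B, D, E, F, H, J, K}; the 4 state(s) A, C, G, I are never visited.

4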